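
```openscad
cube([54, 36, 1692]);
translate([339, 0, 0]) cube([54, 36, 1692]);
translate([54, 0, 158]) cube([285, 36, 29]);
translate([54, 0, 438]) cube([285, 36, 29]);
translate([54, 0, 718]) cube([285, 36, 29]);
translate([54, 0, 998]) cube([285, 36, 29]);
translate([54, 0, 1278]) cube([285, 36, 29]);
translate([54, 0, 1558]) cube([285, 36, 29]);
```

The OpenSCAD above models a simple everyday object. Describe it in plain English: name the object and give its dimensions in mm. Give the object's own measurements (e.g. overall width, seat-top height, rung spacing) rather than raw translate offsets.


A straight ladder. Two 54×36 mm vertical rails, 1692 mm tall, stand 393 mm apart (outside-to-outside) with their front faces coplanar on the −y side. 6 rungs, each 36 mm deep and 29 mm tall, span between the inner faces of the rails, front faces flush with the rails. The lowest rung's underside is at z = 158 mm and rungs are spaced 280 mm apart (underside to underside).


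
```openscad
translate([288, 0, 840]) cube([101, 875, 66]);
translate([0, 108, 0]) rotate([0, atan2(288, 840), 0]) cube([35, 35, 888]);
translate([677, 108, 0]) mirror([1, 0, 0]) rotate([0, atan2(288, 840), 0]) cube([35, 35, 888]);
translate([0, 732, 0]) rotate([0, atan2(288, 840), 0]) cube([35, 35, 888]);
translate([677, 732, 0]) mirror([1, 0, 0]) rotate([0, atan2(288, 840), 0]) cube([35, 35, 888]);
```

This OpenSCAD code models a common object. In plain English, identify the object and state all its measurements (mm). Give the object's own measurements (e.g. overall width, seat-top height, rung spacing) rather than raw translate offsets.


A sawhorse. A 101×875×66 mm beam (x, y, z) sits on two A-frame leg pairs. Each pair is two raked legs of 35×35 mm section (35 mm along y) splaying symmetrically in x. Each leg rises 840 mm vertically over 288 mm of horizontal reach and is 888 mm long along its own axis. Every leg's outer bottom edge rests on the floor and its outer top edge meets a bottom edge of the beam — the left legs (tilting toward +x) meet the beam's −x bottom edge, the right legs (their mirror images, tilting toward −x) meet its +x bottom edge — so the leg tops tuck under the beam, the beam's underside is 840 mm above the floor, and the feet are 677 mm apart outside-to-outside with the beam centred between them. The two leg pairs are set in 108 mm from either end of the beam.


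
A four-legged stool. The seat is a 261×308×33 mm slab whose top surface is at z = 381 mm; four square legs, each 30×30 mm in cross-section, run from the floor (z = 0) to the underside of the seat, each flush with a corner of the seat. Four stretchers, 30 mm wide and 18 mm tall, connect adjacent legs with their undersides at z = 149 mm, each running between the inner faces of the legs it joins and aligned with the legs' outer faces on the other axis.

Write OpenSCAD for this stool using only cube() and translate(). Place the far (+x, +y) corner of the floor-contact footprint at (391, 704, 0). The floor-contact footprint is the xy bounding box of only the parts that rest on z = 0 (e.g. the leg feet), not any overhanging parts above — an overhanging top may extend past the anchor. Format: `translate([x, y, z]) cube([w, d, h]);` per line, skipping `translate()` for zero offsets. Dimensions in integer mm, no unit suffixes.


translate([130, 396, 348]) cube([261, 308, 33]);
translate([130, 396, 0]) cube([30, 30, 348]);
translate([361, 396, 0]) cube([30, 30, 348]);
translate([130, 674, 0]) cube([30, 30, 348]);
translate([361, 674, 0]) cube([30, 30, 348]);
translate([160, 396, 149]) cube([201, 30, 18]);
translate([160, 674, 149]) cube([201, 30, 18]);
translate([130, 426, 149]) cube([30, 248, 18]);
translate([361, 426, 149]) cube([30, 248, 18]);


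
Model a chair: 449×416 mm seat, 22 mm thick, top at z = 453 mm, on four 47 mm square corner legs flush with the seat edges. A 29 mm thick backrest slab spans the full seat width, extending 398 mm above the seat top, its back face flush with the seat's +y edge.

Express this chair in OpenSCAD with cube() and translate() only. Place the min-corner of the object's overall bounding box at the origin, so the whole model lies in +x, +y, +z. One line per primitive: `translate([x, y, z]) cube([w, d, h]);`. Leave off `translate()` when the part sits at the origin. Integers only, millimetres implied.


translate([0, 0, 431]) cube([449, 416, 22]);
cube([47, 47, 431]);
translate([402, 0, 0]) cube([47, 47, 431]);
translate([0, 369, 0]) cube([47, 47, 431]);
translate([402, 369, 0]) cube([47, 47, 431]);
translate([0, 387, 453]) cube([449, 29, 398]);


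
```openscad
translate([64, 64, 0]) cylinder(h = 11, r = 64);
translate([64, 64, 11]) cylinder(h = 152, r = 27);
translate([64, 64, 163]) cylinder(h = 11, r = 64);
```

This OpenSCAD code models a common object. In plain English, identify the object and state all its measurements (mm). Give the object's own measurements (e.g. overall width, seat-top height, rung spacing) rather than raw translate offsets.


A spool: two coaxial disc flanges of radius 64 mm and thickness 11 mm, joined by a core cylinder of radius 27 mm and height 152 mm. The lower flange rests on z = 0 and the three cylinders share a vertical axis.


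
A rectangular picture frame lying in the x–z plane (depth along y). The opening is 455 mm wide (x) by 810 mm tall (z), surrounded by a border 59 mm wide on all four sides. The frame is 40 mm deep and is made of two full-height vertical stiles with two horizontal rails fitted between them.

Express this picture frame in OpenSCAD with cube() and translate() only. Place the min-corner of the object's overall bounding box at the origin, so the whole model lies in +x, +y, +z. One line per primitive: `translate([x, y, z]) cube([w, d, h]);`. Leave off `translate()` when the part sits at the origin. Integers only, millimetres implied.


cube([59, 40, 928]);
translate([514, 0, 0]) cube([59, 40, 928]);
translate([59, 0, 0]) cube([455, 40, 59]);
translate([59, 0, 869]) cube([455, 40, 59]);


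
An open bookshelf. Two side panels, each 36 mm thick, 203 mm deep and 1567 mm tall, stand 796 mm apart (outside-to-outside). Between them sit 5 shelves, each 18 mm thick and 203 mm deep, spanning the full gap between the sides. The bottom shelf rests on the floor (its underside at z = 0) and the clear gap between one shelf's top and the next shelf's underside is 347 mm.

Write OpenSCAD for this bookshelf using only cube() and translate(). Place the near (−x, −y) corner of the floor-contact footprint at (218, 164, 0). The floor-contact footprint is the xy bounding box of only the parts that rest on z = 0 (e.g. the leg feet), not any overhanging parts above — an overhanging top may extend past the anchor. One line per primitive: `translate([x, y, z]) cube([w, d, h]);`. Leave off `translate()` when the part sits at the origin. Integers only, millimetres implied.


translate([218, 164, 0]) cube([36, 203, 1567]);
translate([978, 164, 0]) cube([36, 203, 1567]);
translate([254, 164, 0]) cube([724, 203, 18]);
translate([254, 164, 365]) cube([724, 203, 18]);
translate([254, 164, 730]) cube([724, 203, 18]);
translate([254, 164, 1095]) cube([724, 203, 18]);
translate([254, 164, 1460]) cube([724, 203, 18]);


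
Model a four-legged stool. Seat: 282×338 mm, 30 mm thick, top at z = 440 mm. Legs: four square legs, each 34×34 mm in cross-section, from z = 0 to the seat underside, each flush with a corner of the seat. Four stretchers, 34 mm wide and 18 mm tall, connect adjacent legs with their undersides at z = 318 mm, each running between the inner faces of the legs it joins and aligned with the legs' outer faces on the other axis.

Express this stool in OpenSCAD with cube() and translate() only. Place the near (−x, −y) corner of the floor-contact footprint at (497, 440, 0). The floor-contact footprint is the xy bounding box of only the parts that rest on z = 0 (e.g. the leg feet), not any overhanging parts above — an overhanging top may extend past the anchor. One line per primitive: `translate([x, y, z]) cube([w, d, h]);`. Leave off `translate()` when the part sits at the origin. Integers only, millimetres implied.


translate([497, 440, 410]) cube([282, 338, 30]);
translate([497, 440, 0]) cube([34, 34, 410]);
translate([745, 440, 0]) cube([34, 34, 410]);
translate([497, 744, 0]) cube([34, 34, 410]);
translate([745, 744, 0]) cube([34, 34, 410]);
translate([531, 440, 318]) cube([214, 34, 18]);
translate([531, 744, 318]) cube([214, 34, 18]);
translate([497, 474, 318]) cube([34, 270, 18]);
translate([745, 474, 318]) cube([34, 270, 18]);


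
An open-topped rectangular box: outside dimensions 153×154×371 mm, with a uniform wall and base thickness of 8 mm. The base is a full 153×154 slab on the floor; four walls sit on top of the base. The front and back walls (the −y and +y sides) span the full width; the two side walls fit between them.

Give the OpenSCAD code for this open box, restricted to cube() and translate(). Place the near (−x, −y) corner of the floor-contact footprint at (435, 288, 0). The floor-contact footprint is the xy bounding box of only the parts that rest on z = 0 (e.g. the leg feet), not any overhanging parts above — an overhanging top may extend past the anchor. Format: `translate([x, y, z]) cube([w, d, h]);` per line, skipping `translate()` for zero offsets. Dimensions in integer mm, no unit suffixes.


translate([435, 288, 0]) cube([153, 154, 8]);
translate([435, 288, 8]) cube([153, 8, 363]);
translate([435, 434, 8]) cube([153, 8, 363]);
translate([435, 296, 8]) cube([8, 138, 363]);
translate([580, 296, 8]) cube([8, 138, 363]);


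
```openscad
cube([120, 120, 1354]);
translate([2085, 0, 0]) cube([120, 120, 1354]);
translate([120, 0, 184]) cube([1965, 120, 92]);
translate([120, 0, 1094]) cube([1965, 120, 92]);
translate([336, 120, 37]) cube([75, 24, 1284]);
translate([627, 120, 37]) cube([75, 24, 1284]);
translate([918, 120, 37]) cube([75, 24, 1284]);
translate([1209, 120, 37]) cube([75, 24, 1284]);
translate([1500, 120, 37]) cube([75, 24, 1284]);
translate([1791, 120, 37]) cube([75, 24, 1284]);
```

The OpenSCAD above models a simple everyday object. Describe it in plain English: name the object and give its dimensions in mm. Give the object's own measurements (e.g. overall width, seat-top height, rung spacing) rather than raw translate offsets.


A fence section. Two 120×120 mm posts, 1354 mm tall, stand on the floor with a clear span of 1965 mm between their inner faces. Two horizontal rails of 120×92 mm section span the gap between the posts with their undersides at z = 184 mm and z = 1094 mm, flush with the posts' −y face. 6 pickets, each 75 mm wide, 24 mm thick and 1284 mm tall, are fixed to the +y face of the rails with their bottoms at z = 37 mm, spaced across the span with a 216 mm gap after the −x post and between neighbouring pickets, with 219 mm left before the +x post.


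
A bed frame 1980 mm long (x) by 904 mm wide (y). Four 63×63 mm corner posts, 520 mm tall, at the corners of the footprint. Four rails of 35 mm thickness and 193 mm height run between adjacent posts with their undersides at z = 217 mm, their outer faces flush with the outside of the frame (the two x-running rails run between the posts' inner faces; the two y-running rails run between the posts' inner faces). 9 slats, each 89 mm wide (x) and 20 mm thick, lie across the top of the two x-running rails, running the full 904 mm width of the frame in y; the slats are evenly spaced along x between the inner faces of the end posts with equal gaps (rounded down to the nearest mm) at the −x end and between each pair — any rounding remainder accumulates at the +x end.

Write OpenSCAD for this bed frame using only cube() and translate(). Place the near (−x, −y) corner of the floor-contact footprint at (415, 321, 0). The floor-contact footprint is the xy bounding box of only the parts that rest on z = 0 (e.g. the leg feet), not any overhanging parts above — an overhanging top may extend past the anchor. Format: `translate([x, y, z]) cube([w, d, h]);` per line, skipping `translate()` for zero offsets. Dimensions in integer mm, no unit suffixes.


translate([415, 321, 0]) cube([63, 63, 520]);
translate([415, 1162, 0]) cube([63, 63, 520]);
translate([2332, 321, 0]) cube([63, 63, 520]);
translate([2332, 1162, 0]) cube([63, 63, 520]);
translate([478, 321, 217]) cube([1854, 35, 193]);
translate([478, 1190, 217]) cube([1854, 35, 193]);
translate([415, 384, 217]) cube([35, 778, 193]);
translate([2360, 384, 217]) cube([35, 778, 193]);
translate([583, 321, 410]) cube([89, 904, 20]);
translate([777, 321, 410]) cube([89, 904, 20]);
translate([971, 321, 410]) cube([89, 904, 20]);
translate([1165, 321, 410]) cube([89, 904, 20]);
translate([1359, 321, 410]) cube([89, 904, 20]);
translate([1553, 321, 410]) cube([89, 904, 20]);
translate([1747, 321, 410]) cube([89, 904, 20]);
translate([1941, 321, 410]) cube([89, 904, 20]);
translate([2135, 321, 410]) cube([89, 904, 20]);


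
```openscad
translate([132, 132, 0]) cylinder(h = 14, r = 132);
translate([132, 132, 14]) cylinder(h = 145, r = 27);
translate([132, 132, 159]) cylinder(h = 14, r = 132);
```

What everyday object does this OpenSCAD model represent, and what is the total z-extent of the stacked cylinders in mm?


A spool. The overall height is 173 mm.

Three coaxial cylinders, large–small–large — a spool. Two 14 mm flanges and a 145 mm core give 14 + 145 + 14 = 173 mm.


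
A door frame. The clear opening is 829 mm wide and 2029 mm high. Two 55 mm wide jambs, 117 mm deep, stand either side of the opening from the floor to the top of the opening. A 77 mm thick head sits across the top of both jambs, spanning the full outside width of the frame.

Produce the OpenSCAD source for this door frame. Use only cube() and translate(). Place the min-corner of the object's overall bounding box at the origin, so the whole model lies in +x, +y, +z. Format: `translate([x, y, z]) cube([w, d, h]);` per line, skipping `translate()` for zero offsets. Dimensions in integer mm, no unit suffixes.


cube([55, 117, 2029]);
translate([884, 0, 0]) cube([55, 117, 2029]);
translate([0, 0, 2029]) cube([939, 117, 77]);


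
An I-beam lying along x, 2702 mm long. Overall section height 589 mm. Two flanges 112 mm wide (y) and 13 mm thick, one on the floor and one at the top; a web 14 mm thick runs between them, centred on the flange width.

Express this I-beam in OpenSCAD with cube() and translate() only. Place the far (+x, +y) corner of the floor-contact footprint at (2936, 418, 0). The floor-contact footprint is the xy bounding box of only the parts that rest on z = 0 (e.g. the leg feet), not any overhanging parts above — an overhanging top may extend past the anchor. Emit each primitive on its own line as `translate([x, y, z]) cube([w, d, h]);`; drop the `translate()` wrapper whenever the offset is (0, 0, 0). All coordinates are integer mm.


translate([234, 306, 0]) cube([2702, 112, 13]);
translate([234, 355, 13]) cube([2702, 14, 563]);
translate([234, 306, 576]) cube([2702, 112, 13]);


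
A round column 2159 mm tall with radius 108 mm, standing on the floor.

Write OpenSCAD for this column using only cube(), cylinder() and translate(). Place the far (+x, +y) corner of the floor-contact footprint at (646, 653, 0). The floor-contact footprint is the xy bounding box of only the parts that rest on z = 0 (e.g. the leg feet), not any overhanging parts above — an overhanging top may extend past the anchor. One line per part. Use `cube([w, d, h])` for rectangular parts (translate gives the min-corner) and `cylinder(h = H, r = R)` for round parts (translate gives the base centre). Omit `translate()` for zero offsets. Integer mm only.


translate([538, 545, 0]) cylinder(h = 2159, r = 108);


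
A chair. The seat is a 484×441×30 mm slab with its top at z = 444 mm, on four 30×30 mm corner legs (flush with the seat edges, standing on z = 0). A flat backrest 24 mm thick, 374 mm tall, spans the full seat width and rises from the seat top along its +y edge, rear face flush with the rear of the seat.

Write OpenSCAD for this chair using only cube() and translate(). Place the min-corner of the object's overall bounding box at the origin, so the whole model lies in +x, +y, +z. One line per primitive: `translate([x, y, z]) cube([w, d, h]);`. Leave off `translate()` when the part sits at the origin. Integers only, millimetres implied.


translate([0, 0, 414]) cube([484, 441, 30]);
cube([30, 30, 414]);
translate([454, 0, 0]) cube([30, 30, 414]);
translate([0, 411, 0]) cube([30, 30, 414]);
translate([454, 411, 0]) cube([30, 30, 414]);
translate([0, 417, 444]) cube([484, 24, 374]);


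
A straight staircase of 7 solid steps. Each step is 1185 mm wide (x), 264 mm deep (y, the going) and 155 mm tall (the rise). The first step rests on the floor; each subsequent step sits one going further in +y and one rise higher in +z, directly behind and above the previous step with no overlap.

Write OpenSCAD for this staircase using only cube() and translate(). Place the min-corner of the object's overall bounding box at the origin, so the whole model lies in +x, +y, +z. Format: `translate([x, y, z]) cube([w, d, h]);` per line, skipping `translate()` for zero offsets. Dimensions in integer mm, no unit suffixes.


cube([1185, 264, 155]);
translate([0, 264, 155]) cube([1185, 264, 155]);
translate([0, 528, 310]) cube([1185, 264, 155]);
translate([0, 792, 465]) cube([1185, 264, 155]);
translate([0, 1056, 620]) cube([1185, 264, 155]);
translate([0, 1320, 775]) cube([1185, 264, 155]);
translate([0, 1584, 930]) cube([1185, 264, 155]);


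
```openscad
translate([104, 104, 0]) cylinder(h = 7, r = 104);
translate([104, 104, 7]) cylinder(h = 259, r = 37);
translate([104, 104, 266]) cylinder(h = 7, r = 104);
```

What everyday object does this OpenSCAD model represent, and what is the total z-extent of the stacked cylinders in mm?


A spool. The overall height is 273 mm.

Three coaxial cylinders, large–small–large — a spool. Two 7 mm flanges and a 259 mm core give 7 + 259 + 7 = 273 mm.


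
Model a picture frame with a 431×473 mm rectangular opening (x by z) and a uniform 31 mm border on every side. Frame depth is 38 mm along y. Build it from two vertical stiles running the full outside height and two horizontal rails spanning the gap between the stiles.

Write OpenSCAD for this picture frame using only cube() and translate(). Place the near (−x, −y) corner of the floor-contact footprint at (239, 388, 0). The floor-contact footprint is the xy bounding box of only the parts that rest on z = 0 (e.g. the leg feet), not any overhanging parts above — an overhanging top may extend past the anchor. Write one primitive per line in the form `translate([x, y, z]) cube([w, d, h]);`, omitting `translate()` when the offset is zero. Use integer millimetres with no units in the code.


translate([239, 388, 0]) cube([31, 38, 535]);
translate([701, 388, 0]) cube([31, 38, 535]);
translate([270, 388, 0]) cube([431, 38, 31]);
translate([270, 388, 504]) cube([431, 38, 31]);


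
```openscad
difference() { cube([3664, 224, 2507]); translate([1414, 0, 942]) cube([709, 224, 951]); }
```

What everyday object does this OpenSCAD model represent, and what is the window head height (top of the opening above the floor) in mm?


A wall with a window opening. The window head height is 1893 mm.

A wall with a rectangular opening subtracted — a window. Sill at z = 942, opening 951 mm tall, so the head is at 942 + 951 = 1893 mm.


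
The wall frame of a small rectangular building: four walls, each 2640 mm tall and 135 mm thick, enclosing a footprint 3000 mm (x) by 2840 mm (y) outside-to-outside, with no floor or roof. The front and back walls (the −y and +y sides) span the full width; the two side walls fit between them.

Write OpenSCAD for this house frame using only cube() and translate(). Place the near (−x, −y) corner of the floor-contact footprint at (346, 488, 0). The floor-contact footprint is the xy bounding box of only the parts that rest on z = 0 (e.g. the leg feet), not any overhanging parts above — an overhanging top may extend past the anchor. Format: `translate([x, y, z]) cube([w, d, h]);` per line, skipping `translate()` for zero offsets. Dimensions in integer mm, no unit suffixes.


translate([346, 488, 0]) cube([3000, 135, 2640]);
translate([346, 3193, 0]) cube([3000, 135, 2640]);
translate([346, 623, 0]) cube([135, 2570, 2640]);
translate([3211, 623, 0]) cube([135, 2570, 2640]);


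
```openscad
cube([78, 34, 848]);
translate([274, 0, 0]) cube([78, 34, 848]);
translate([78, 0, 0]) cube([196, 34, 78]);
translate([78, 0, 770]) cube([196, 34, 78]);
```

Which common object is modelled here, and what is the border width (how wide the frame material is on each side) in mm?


A picture frame. The border width is 78 mm.

Four thin pieces enclosing a rectangular opening — a picture frame. The two full-height stiles are 848 mm tall; the top rail sits at z = 770 and is 78 mm tall, so the border above the opening is 848 − 770 = 78 mm, matching the stile x-width.


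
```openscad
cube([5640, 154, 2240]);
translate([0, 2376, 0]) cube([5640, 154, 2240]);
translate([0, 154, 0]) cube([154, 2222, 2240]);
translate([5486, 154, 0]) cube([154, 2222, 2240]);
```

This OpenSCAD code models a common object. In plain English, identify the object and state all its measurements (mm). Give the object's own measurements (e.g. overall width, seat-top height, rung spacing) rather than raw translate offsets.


The wall frame of a small rectangular building: four walls, each 2240 mm tall and 154 mm thick, enclosing a footprint 5640 mm (x) by 2530 mm (y) outside-to-outside, with no floor or roof. The front and back walls (the −y and +y sides) span the full width; the two side walls fit between them.


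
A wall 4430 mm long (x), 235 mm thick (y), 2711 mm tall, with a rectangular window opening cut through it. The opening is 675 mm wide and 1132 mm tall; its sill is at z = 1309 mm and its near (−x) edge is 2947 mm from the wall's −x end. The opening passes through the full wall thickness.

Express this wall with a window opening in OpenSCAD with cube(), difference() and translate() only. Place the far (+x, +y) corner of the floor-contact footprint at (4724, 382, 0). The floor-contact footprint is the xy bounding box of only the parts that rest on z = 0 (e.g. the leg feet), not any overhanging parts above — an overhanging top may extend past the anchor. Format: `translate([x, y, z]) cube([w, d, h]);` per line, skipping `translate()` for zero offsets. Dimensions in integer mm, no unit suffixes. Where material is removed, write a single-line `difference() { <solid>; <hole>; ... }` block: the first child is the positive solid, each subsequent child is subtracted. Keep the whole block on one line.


difference() { translate([294, 147, 0]) cube([4430, 235, 2711]); translate([3241, 147, 1309]) cube([675, 235, 1132]); }


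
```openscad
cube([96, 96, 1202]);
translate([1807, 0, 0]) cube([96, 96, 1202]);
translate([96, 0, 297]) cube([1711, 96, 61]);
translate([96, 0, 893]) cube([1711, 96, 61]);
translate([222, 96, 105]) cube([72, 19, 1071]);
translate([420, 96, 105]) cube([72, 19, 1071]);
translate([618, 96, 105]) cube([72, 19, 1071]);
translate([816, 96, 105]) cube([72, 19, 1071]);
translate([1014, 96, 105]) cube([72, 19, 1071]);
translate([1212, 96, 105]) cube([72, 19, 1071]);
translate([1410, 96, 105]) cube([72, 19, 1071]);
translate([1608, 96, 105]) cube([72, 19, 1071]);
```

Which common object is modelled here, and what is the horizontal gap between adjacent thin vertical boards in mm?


A fence section. The picket gap is 126 mm.

Two posts, two rails, 8 pickets — a fence section. Span 1711 mm holds 8 pickets of 72 mm with 9 equal gaps: ⌊(1711 − 8·72) / 9⌋ = 126 mm.


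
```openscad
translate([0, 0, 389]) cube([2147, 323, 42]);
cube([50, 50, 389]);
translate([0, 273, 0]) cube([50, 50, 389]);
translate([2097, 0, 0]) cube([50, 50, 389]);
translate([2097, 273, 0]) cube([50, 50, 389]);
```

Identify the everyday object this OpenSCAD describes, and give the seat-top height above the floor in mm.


A bench. The seat-top height is 431 mm.

A long slab on four corner posts — a bench. The slab sits at z = 389 with thickness 42, so the top is 389 + 42 = 431 mm.


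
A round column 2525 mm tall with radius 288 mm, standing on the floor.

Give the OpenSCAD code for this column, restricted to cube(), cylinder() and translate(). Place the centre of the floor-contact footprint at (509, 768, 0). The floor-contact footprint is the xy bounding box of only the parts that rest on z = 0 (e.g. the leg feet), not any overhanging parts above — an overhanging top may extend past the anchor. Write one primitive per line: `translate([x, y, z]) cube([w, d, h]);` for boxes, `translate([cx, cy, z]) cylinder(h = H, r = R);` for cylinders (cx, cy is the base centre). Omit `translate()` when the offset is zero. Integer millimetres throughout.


translate([509, 768, 0]) cylinder(h = 2525, r = 288);


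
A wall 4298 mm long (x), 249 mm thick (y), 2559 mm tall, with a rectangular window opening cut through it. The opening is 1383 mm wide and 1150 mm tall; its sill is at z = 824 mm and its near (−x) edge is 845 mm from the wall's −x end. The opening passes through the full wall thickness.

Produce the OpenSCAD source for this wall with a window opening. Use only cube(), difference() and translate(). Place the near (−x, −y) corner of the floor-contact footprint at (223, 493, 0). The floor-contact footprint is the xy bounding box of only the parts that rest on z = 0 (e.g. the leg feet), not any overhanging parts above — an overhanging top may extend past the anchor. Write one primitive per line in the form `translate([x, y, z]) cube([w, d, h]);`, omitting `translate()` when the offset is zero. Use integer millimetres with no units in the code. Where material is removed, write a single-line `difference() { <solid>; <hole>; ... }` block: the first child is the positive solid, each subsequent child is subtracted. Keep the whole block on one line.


difference() { translate([223, 493, 0]) cube([4298, 249, 2559]); translate([1068, 493, 824]) cube([1383, 249, 1150]); }


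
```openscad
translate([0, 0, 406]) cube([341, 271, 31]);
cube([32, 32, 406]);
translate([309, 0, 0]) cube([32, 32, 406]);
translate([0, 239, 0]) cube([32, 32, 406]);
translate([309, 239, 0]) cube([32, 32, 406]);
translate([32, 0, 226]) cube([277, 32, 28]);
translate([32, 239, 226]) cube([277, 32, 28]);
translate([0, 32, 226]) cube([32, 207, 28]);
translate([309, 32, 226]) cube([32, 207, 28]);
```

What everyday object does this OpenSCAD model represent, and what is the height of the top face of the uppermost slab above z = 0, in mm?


A stool. The seat height is 437 mm.

A 341×271×31 slab at z = 406 on four corner posts — a stool. The seat top is 406 + 31 = 437 mm.


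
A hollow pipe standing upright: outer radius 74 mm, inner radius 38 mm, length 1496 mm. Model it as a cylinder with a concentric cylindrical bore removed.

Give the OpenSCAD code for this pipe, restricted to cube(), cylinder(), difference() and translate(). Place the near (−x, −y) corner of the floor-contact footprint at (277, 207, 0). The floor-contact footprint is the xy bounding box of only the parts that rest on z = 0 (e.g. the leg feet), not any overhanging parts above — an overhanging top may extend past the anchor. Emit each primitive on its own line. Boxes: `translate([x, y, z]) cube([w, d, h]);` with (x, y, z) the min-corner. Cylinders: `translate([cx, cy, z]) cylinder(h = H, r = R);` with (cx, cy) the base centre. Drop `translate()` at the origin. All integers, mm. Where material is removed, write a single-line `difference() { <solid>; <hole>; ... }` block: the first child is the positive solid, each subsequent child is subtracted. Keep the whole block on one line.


difference() { translate([351, 281, 0]) cylinder(h = 1496, r = 74); translate([351, 281, 0]) cylinder(h = 1496, r = 38); }


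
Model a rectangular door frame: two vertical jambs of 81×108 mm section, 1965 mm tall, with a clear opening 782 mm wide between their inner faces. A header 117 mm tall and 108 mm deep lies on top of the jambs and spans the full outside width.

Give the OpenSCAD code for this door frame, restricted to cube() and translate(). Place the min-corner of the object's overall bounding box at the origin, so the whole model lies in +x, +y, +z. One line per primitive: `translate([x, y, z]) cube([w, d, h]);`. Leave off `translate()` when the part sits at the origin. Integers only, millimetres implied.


cube([81, 108, 1965]);
translate([863, 0, 0]) cube([81, 108, 1965]);
translate([0, 0, 1965]) cube([944, 108, 117]);


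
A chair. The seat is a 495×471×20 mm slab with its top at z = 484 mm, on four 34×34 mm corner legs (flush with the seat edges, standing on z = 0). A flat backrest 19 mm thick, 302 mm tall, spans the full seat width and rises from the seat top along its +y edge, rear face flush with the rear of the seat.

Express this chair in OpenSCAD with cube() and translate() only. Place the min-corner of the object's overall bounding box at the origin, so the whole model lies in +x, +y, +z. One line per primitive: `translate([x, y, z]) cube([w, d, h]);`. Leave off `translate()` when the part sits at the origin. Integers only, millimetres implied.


// leg_h = 484 - 20 = 464
translate([0, 0, 464]) cube([495, 471, 20]);
cube([34, 34, 464]);
translate([461, 0, 0]) cube([34, 34, 464]);
translate([0, 437, 0]) cube([34, 34, 464]);
translate([461, 437, 0]) cube([34, 34, 464]);
translate([0, 452, 484]) cube([495, 19, 302]);


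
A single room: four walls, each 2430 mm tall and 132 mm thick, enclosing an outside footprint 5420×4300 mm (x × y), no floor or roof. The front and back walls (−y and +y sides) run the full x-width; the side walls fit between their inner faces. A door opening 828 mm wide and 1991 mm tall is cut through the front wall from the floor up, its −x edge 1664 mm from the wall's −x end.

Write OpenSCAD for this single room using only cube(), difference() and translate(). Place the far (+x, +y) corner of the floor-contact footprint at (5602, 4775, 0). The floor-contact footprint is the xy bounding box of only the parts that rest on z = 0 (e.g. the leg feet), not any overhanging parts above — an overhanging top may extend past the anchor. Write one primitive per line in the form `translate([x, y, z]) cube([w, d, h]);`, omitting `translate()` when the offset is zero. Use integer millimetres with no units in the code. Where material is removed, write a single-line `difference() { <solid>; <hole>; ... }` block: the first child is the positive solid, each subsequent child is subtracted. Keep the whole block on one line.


difference() { translate([182, 475, 0]) cube([5420, 132, 2430]); translate([1846, 475, 0]) cube([828, 132, 1991]); }
translate([182, 4643, 0]) cube([5420, 132, 2430]);
translate([182, 607, 0]) cube([132, 4036, 2430]);
translate([5470, 607, 0]) cube([132, 4036, 2430]);


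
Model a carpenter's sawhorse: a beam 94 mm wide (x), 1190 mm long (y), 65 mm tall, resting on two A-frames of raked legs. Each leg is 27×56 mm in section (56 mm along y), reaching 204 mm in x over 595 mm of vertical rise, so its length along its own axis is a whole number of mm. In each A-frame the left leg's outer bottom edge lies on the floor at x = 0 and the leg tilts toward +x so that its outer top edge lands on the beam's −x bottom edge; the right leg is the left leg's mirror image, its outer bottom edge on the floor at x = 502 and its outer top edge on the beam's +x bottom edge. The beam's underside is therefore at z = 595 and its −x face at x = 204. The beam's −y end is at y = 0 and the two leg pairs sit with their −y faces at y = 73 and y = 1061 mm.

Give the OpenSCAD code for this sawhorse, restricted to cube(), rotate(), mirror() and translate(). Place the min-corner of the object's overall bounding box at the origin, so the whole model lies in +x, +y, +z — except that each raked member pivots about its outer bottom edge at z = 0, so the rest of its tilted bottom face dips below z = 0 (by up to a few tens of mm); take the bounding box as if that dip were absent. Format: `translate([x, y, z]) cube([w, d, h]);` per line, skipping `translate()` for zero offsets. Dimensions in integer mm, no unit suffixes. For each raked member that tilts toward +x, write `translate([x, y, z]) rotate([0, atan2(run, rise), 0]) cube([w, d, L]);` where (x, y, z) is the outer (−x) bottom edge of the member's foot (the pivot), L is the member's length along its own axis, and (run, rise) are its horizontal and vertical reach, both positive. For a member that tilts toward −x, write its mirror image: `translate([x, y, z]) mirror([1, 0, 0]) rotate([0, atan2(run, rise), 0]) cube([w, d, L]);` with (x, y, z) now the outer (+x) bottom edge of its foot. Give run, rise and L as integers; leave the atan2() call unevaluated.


translate([204, 0, 595]) cube([94, 1190, 65]);
translate([0, 73, 0]) rotate([0, atan2(204, 595), 0]) cube([27, 56, 629]);
translate([502, 73, 0]) mirror([1, 0, 0]) rotate([0, atan2(204, 595), 0]) cube([27, 56, 629]);
translate([0, 1061, 0]) rotate([0, atan2(204, 595), 0]) cube([27, 56, 629]);
translate([502, 1061, 0]) mirror([1, 0, 0]) rotate([0, atan2(204, 595), 0]) cube([27, 56, 629]);


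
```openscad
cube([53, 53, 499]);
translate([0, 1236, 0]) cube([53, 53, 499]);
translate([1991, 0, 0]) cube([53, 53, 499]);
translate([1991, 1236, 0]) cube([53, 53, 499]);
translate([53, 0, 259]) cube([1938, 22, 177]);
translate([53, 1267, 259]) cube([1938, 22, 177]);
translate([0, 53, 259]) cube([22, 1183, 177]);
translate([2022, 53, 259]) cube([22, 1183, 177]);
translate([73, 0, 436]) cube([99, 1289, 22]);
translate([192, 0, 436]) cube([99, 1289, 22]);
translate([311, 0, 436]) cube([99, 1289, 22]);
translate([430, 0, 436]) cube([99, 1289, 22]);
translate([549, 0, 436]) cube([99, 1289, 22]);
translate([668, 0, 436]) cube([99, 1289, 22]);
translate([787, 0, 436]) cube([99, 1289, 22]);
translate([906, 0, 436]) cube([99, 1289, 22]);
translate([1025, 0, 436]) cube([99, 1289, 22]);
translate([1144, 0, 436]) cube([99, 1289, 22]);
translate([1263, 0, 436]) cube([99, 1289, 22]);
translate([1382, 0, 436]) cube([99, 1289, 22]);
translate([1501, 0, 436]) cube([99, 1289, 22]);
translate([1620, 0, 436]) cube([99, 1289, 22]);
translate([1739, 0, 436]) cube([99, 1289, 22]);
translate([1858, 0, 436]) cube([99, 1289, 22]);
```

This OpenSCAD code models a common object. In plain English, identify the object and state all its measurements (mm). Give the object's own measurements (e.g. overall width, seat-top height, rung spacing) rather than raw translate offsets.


A bed frame 2044 mm long (x) by 1289 mm wide (y). Four 53×53 mm corner posts, 499 mm tall, at the corners of the footprint. Four rails of 22 mm thickness and 177 mm height run between adjacent posts with their undersides at z = 259 mm, their outer faces flush with the outside of the frame (the two x-running rails run between the posts' inner faces; the two y-running rails run between the posts' inner faces). 16 slats, each 99 mm wide (x) and 22 mm thick, lie across the top of the two x-running rails, running the full 1289 mm width of the frame in y; along x they sit between the end posts with a 20 mm gap after the −x posts and between neighbouring slats, leaving 34 mm before the +x posts.


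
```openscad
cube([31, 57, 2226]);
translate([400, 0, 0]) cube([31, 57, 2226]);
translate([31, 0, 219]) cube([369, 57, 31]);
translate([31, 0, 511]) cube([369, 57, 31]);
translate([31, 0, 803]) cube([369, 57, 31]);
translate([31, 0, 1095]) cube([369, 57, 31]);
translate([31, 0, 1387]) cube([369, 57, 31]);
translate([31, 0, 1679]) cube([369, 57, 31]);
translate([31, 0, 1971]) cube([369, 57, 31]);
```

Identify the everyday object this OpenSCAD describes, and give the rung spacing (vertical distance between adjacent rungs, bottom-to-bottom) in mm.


A ladder. The rung spacing is 292 mm.

Two tall 31×57 posts with 7 short bars between them — a ladder. Adjacent rungs sit at z = 219 and z = 511, so the spacing is 511 − 219 = 292 mm.


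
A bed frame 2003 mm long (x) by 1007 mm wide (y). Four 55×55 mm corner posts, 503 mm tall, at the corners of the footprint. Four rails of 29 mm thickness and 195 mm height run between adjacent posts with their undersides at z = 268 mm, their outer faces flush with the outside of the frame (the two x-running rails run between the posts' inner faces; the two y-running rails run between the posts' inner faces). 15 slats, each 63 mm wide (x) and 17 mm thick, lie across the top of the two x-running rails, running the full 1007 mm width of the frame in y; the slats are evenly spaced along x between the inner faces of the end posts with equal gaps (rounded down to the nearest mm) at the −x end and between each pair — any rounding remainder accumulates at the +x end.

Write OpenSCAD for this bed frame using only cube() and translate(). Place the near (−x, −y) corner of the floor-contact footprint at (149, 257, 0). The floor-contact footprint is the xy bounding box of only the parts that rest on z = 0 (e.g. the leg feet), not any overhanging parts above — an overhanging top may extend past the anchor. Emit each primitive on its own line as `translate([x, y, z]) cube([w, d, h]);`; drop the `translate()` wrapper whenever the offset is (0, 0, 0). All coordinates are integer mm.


translate([149, 257, 0]) cube([55, 55, 503]);
translate([149, 1209, 0]) cube([55, 55, 503]);
translate([2097, 257, 0]) cube([55, 55, 503]);
translate([2097, 1209, 0]) cube([55, 55, 503]);
translate([204, 257, 268]) cube([1893, 29, 195]);
translate([204, 1235, 268]) cube([1893, 29, 195]);
translate([149, 312, 268]) cube([29, 897, 195]);
translate([2123, 312, 268]) cube([29, 897, 195]);
translate([263, 257, 463]) cube([63, 1007, 17]);
translate([385, 257, 463]) cube([63, 1007, 17]);
translate([507, 257, 463]) cube([63, 1007, 17]);
translate([629, 257, 463]) cube([63, 1007, 17]);
translate([751, 257, 463]) cube([63, 1007, 17]);
translate([873, 257, 463]) cube([63, 1007, 17]);
translate([995, 257, 463]) cube([63, 1007, 17]);
translate([1117, 257, 463]) cube([63, 1007, 17]);
translate([1239, 257, 463]) cube([63, 1007, 17]);
translate([1361, 257, 463]) cube([63, 1007, 17]);
translate([1483, 257, 463]) cube([63, 1007, 17]);
translate([1605, 257, 463]) cube([63, 1007, 17]);
translate([1727, 257, 463]) cube([63, 1007, 17]);
translate([1849, 257, 463]) cube([63, 1007, 17]);
translate([1971, 257, 463]) cube([63, 1007, 17]);


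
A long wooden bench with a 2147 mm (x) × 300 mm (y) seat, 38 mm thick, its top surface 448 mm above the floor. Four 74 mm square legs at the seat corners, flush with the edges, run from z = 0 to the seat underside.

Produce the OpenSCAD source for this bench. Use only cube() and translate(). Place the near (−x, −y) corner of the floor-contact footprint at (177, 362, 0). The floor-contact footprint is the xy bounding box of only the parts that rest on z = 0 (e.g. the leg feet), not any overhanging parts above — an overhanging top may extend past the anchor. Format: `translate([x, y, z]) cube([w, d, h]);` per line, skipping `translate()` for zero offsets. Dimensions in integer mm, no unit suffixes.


translate([177, 362, 410]) cube([2147, 300, 38]);
translate([177, 362, 0]) cube([74, 74, 410]);
translate([177, 588, 0]) cube([74, 74, 410]);
translate([2250, 362, 0]) cube([74, 74, 410]);
translate([2250, 588, 0]) cube([74, 74, 410]);


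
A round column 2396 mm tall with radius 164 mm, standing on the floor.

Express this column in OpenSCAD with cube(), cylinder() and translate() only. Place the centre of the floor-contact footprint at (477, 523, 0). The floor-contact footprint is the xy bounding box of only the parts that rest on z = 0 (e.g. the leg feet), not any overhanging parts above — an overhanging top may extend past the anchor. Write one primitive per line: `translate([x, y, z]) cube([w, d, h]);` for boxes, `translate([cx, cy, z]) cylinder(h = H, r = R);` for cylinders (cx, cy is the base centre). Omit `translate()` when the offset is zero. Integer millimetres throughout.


translate([477, 523, 0]) cylinder(h = 2396, r = 164);
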